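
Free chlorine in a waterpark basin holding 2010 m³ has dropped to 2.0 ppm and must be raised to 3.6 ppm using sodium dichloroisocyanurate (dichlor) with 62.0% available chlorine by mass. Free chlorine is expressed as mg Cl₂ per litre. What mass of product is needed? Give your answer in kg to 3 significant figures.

Volume: 2010 m³ = 2,010,000 L.
Chlorine deficit: 3.6 − 2.0 = 1.6 ppm = 1.6 mg/L as Cl₂.
Cl₂ equivalent needed: 1.6 mg/L × 2,010,000 L = 3,216,000 mg = 3216 g.
Product at 62.0% available chlorine: 3216 / 0.62 = 5187 g.

5.19 kg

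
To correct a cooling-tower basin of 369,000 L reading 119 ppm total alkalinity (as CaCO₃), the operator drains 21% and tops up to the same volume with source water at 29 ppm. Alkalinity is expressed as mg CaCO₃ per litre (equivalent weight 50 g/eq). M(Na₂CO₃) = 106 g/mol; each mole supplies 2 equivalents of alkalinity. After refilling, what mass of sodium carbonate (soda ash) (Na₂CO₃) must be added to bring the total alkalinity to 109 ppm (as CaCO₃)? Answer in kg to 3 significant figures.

After draining 21% and refilling: 119 × 0.79 + 29 × 0.21 = 100.1 ppm.
Deficit to target: 109 − 100.1 = 8.9 mg/L.
As CaCO₃: 8.9 mg/L × 369,000 L = 3284 g; ÷ 50 g/eq ÷ 2 = 32.84 mol Na₂CO₃.
Mass: 32.84 × 106 = 3481 g.

3.48 kg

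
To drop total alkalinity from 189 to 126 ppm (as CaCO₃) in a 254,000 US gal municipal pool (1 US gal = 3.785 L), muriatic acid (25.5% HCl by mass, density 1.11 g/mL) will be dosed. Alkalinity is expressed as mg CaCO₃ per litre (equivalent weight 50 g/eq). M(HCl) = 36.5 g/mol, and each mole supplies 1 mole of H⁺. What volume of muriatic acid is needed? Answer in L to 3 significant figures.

156 L

Volume: 254,000 US gal × 3.785 L/gal = 961,390 L.
Alkalinity to neutralize: (189 − 126) = 63 mg/L as CaCO₃ × 961,390 L = 60,570 g as CaCO₃.
Equivalents of H⁺ required: 60,570 ÷ 50 g/eq = 1211 eq = 1211 mol HCl.
Mass of HCl: 1211 × 36.5 = 44,210 g.
Mass of 25.5% solution: 44,210 / 0.255 = 173,400 g.
Volume: 173,400 g ÷ 1.11 g/mL = 156,200 mL.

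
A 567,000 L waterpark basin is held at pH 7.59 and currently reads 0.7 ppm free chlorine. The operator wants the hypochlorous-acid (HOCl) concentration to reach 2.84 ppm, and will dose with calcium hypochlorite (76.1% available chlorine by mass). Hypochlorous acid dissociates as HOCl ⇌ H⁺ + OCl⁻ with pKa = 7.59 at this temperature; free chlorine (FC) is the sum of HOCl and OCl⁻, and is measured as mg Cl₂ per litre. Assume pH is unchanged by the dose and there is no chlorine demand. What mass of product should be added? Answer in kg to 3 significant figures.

3.71 kg

[OCl⁻]/[HOCl] = 10^(pH − pKa) = 10^(7.59 − 7.59) = 1; fraction as HOCl = 1/(1 + 1) = 0.5.
Free chlorine required for 2.84 ppm HOCl: 2.84 / 0.5 = 5.68 ppm.
FC to add: 5.68 − 0.7 = 4.98 mg/L as Cl₂.
Cl₂ equivalent: 4.98 mg/L × 567,000 L = 2824 g.
Product at 76.1% available Cl: 2824 / 0.761 = 3710 g.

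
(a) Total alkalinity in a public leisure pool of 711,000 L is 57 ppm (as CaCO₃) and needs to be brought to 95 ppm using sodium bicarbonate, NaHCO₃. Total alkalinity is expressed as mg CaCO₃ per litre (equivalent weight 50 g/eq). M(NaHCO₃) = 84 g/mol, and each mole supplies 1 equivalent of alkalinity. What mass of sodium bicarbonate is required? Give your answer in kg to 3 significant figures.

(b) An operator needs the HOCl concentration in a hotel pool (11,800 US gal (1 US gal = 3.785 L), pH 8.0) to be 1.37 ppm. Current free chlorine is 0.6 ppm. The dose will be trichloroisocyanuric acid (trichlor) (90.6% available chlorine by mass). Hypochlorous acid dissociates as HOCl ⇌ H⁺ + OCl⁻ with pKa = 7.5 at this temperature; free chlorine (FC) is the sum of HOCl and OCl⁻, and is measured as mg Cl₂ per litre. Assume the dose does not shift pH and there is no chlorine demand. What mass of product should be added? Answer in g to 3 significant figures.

(a) Alkalinity to add: (95 − 57) = 38 mg/L as CaCO₃ × 711,000 L = 27,020 g as CaCO₃.
(a) Equivalents: 27,020 g ÷ 50 g/eq = 540.4 eq.
(a) NaHCO₃ supplies 1 eq per mole → 540.4 mol.
(a) Mass: 540.4 mol × 84 g/mol = 45,390 g.

(b) Volume: 11,800 US gal × 3.785 L/gal = 44,663 L.
(b) [OCl⁻]/[HOCl] = 10^(pH − pKa) = 10^(8.0 − 7.5) = 3.162; fraction as HOCl = 1/(1 + 3.162) = 0.2403.
(b) Free chlorine required for 1.37 ppm HOCl: 1.37 / 0.2403 = 5.702 ppm.
(b) FC to add: 5.702 − 0.6 = 5.102 mg/L as Cl₂.
(b) Cl₂ equivalent: 5.102 mg/L × 44,663 L = 227.9 g.
(b) Product at 90.6% available Cl: 227.9 / 0.906 = 251.5 g.

(a) 45.4 kg; (b) 252 g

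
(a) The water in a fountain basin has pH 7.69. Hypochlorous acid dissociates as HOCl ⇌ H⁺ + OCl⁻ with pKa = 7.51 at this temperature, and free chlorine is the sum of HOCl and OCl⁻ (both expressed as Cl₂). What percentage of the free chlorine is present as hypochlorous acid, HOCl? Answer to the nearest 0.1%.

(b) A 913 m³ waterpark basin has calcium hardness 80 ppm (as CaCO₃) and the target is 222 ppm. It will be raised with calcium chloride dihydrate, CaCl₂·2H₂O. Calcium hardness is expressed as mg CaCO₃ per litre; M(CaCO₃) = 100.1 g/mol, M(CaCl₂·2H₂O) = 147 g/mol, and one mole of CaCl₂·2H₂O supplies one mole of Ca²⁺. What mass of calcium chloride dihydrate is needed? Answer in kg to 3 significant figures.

(a) 39.8%; (b) 190 kg

(a) [OCl⁻]/[HOCl] = 10^(pH − pKa) = 10^(7.69 − 7.51) = 10^0.18 = 1.514.
(a) Fraction as HOCl = 1 / (1 + 1.514) = 0.3978.

(b) Volume: 913 m³ = 913,000 L.
(b) Hardness to add: (222 − 80) = 142 mg/L as CaCO₃ × 913,000 L = 129,600 g as CaCO₃.
(b) Moles of Ca²⁺ (1 mol Ca²⁺ ≡ 1 mol CaCO₃): 129,600 / 100.1 g/mol = 1295 mol.
(b) Mass of CaCl₂·2H₂O: 1295 × 147 = 190,400 g.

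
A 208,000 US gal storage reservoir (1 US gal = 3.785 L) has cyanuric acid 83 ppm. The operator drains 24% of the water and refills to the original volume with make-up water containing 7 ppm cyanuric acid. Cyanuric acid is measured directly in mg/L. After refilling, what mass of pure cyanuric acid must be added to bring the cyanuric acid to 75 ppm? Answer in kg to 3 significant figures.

8.06 kg

Volume: 208,000 US gal × 3.785 L/gal = 787,280 L.
After draining 24% and refilling: 83 × 0.76 + 7 × 0.24 = 64.76 ppm.
Deficit to target: 75 − 64.76 = 10.24 mg/L.
Mass: 10.24 mg/L × 787,280 L = 8062 g cyanuric acid.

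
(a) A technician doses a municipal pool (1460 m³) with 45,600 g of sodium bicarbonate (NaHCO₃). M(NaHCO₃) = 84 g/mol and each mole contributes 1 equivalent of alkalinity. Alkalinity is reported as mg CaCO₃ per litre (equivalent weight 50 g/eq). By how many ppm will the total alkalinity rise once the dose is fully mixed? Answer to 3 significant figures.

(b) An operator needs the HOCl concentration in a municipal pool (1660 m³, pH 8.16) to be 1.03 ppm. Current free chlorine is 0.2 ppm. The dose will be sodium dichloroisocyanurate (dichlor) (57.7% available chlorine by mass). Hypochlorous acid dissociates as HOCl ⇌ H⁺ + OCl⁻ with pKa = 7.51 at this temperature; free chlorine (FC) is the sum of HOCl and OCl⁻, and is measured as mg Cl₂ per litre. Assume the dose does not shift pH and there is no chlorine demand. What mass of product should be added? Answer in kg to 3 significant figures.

(a) 18.6 ppm; (b) 15.6 kg

(a) Volume: 1460 m³ = 1,460,000 L.
(a) Moles of NaHCO₃: 45,600 g ÷ 84 g/mol = 542.9 mol → 542.9 eq of alkalinity.
(a) As CaCO₃: 542.9 eq × 50 g/eq = 27,140 g.
(a) Rise: 27,140 g / 1,460,000 L × 1000 = 18.59 mg/L.

(b) Volume: 1660 m³ = 1,660,000 L.
(b) [OCl⁻]/[HOCl] = 10^(pH − pKa) = 10^(8.16 − 7.51) = 4.467; fraction as HOCl = 1/(1 + 4.467) = 0.1829.
(b) Free chlorine required for 1.03 ppm HOCl: 1.03 / 0.1829 = 5.631 ppm.
(b) FC to add: 5.631 − 0.2 = 5.431 mg/L as Cl₂.
(b) Cl₂ equivalent: 5.431 mg/L × 1,660,000 L = 9015 g.
(b) Product at 57.7% available Cl: 9015 / 0.577 = 15,620 g.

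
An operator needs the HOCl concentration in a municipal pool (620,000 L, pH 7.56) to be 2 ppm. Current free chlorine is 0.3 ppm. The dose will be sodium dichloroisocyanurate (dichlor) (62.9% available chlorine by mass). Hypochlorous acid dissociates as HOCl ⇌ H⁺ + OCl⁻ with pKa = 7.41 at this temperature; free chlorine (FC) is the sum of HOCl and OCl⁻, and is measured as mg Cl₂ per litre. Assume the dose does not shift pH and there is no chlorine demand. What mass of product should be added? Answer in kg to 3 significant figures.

[OCl⁻]/[HOCl] = 10^(pH − pKa) = 10^(7.56 − 7.41) = 1.413; fraction as HOCl = 1/(1 + 1.413) = 0.4145.
Free chlorine required for 2 ppm HOCl: 2 / 0.4145 = 4.825 ppm.
FC to add: 4.825 − 0.3 = 4.525 mg/L as Cl₂.
Cl₂ equivalent: 4.525 mg/L × 620,000 L = 2806 g.
Product at 62.9% available Cl: 2806 / 0.629 = 4460 g.

4.46 kg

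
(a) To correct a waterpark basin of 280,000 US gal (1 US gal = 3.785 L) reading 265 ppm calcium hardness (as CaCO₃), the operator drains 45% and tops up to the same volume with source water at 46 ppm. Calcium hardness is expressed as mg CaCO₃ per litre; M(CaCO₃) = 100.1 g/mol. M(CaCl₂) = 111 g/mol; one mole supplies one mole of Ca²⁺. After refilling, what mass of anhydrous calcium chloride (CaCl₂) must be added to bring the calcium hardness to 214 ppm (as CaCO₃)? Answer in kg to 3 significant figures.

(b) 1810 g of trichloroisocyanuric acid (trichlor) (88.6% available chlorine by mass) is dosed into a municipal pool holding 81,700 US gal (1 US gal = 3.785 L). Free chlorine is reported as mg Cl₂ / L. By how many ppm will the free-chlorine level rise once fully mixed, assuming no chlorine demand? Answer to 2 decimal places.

(a) 55.9 kg; (b) 5.19 ppm

(a) Volume: 280,000 US gal × 3.785 L/gal = 1,059,800 L.
(a) After draining 45% and refilling: 265 × 0.55 + 46 × 0.45 = 166.45 ppm.
(a) Deficit to target: 214 − 166.45 = 47.55 mg/L.
(a) As CaCO₃: 47.55 mg/L × 1,059,800 L = 50,390 g; ÷ 100.1 = 503.4 mol Ca²⁺.
(a) Mass: 503.4 × 111 = 55,880 g.

(b) Volume: 81,700 US gal × 3.785 L/gal = 309,234 L.
(b) Available chlorine delivered: 1810 g × 0.886 = 1604 g as Cl₂.
(b) Concentration rise: 1604 g / 309,234 L = 5.186 mg/L = 5.19 ppm.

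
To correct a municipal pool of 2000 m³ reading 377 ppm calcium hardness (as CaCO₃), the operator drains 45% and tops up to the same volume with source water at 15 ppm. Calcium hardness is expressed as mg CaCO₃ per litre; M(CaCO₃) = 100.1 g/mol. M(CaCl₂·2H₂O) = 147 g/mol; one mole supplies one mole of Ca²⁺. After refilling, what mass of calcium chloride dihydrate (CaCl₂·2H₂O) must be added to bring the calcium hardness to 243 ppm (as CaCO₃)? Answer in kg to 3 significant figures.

84.9 kg

Volume: 2000 m³ = 2,000,000 L.
After draining 45% and refilling: 377 × 0.55 + 15 × 0.45 = 214.1 ppm.
Deficit to target: 243 − 214.1 = 28.9 mg/L.
As CaCO₃: 28.9 mg/L × 2,000,000 L = 57,800 g; ÷ 100.1 = 577.4 mol Ca²⁺.
Mass: 577.4 × 147 = 84,880 g.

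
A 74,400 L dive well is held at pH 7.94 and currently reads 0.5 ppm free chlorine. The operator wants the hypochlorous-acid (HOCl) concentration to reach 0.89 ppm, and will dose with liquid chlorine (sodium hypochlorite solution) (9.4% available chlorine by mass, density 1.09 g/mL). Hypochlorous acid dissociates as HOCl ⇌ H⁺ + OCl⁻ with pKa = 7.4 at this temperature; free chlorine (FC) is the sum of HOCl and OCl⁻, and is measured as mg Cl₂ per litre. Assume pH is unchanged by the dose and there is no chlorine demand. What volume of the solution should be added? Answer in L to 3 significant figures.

[OCl⁻]/[HOCl] = 10^(pH − pKa) = 10^(7.94 − 7.4) = 3.467; fraction as HOCl = 1/(1 + 3.467) = 0.2238.
Free chlorine required for 0.89 ppm HOCl: 0.89 / 0.2238 = 3.976 ppm.
FC to add: 3.976 − 0.5 = 3.476 mg/L as Cl₂.
Cl₂ equivalent: 3.476 mg/L × 74,400 L = 258.6 g.
Product at 9.4% available Cl: 258.6 / 0.094 = 2751 g.
Volume: 2751 g ÷ 1.09 g/mL = 2524 mL.

2.52 L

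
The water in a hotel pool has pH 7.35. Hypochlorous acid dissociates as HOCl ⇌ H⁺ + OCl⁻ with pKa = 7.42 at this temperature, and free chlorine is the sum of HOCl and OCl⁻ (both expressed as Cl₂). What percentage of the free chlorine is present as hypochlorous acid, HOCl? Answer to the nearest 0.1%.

[OCl⁻]/[HOCl] = 10^(pH − pKa) = 10^(7.35 − 7.42) = 10^-0.07 = 0.8511.
Fraction as HOCl = 1 / (1 + 0.8511) = 0.5402.

54.0%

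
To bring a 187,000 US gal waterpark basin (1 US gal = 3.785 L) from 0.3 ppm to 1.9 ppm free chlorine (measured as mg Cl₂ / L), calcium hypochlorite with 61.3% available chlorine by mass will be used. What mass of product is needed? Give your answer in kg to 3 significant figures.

1.85 kg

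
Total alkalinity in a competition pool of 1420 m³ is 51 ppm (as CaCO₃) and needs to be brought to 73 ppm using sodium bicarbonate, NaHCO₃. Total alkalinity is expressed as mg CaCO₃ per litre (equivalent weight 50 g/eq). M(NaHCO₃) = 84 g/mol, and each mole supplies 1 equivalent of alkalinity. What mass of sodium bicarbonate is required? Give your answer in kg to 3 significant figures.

Volume: 1420 m³ = 1,420,000 L.
Alkalinity to add: (73 − 51) = 22 mg/L as CaCO₃ × 1,420,000 L = 31,240 g as CaCO₃.
Equivalents: 31,240 g ÷ 50 g/eq = 624.8 eq.
NaHCO₃ supplies 1 eq per mole → 624.8 mol.
Mass: 624.8 mol × 84 g/mol = 52,480 g.

52.5 kg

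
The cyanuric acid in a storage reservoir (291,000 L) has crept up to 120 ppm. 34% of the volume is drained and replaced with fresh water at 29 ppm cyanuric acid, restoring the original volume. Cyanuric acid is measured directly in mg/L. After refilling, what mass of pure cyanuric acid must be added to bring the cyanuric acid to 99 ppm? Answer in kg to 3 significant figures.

2.89 kg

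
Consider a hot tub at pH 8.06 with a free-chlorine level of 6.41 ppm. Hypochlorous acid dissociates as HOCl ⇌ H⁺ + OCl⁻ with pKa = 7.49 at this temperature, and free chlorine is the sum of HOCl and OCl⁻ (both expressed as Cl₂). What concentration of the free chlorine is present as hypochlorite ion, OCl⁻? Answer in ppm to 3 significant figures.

5.05 ppm

[OCl⁻]/[HOCl] = 10^(pH − pKa) = 10^(8.06 − 7.49) = 10^0.57 = 3.715.
Fraction as HOCl = 1 / (1 + 3.715) = 0.2121.
OCl⁻ = (1 − 0.2121) × 6.41 ppm = 5.051 ppm.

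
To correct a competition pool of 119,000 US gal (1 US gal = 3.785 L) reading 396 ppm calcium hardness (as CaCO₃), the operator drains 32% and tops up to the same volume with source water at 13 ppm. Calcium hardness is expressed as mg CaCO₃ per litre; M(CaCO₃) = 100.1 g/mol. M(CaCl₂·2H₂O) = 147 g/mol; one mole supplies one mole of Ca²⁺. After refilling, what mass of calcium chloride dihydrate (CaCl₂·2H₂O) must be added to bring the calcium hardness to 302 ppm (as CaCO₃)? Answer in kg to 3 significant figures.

18.9 kg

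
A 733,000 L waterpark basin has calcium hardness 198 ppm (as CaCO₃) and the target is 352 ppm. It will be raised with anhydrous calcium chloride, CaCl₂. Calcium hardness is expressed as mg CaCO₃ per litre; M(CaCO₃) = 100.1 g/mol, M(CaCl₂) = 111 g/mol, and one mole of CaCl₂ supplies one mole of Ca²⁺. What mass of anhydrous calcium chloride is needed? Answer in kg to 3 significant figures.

125 kg

Hardness to add: (352 − 198) = 154 mg/L as CaCO₃ × 733,000 L = 112,900 g as CaCO₃.
Moles of Ca²⁺ (1 mol Ca²⁺ ≡ 1 mol CaCO₃): 112,900 / 100.1 g/mol = 1128 mol.
Mass of CaCl₂: 1128 × 111 = 125,200 g.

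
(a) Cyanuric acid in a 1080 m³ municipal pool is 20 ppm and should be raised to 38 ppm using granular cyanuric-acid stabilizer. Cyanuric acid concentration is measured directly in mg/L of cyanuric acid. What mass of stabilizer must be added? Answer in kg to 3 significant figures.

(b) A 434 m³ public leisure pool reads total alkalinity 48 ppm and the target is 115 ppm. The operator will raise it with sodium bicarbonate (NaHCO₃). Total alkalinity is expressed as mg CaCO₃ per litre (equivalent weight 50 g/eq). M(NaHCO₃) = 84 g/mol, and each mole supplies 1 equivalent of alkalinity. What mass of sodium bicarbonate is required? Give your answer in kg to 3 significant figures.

(a) 19.4 kg; (b) 48.9 kg

(a) Volume: 1080 m³ = 1,080,000 L.
(a) CYA to add: (38 − 20) = 18 mg/L × 1,080,000 L = 19,440 g cyanuric acid.

(b) Volume: 434 m³ = 434,000 L.
(b) Alkalinity to add: (115 − 48) = 67 mg/L as CaCO₃ × 434,000 L = 29,080 g as CaCO₃.
(b) Equivalents: 29,080 g ÷ 50 g/eq = 581.6 eq.
(b) NaHCO₃ supplies 1 eq per mole → 581.6 mol.
(b) Mass: 581.6 mol × 84 g/mol = 48,850 g.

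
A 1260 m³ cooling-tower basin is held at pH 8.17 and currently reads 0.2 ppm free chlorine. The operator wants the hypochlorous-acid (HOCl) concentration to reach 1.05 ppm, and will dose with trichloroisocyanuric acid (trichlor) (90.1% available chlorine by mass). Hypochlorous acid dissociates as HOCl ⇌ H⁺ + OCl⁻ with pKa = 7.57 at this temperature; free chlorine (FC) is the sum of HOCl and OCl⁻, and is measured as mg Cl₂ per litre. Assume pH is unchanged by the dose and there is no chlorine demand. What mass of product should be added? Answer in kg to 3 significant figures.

7.03 kg

Volume: 1260 m³ = 1,260,000 L.
[OCl⁻]/[HOCl] = 10^(pH − pKa) = 10^(8.17 − 7.57) = 3.981; fraction as HOCl = 1/(1 + 3.981) = 0.2008.
Free chlorine required for 1.05 ppm HOCl: 1.05 / 0.2008 = 5.23 ppm.
FC to add: 5.23 − 0.2 = 5.03 mg/L as Cl₂.
Cl₂ equivalent: 5.03 mg/L × 1,260,000 L = 6338 g.
Product at 90.1% available Cl: 6338 / 0.901 = 7034 g.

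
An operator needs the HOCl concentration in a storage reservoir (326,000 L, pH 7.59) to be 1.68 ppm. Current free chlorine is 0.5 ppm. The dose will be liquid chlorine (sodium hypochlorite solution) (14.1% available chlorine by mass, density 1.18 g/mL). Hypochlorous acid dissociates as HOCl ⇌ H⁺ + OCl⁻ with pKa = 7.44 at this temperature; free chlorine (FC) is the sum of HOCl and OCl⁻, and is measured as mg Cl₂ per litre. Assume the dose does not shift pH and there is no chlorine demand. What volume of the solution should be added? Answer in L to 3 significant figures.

[OCl⁻]/[HOCl] = 10^(pH − pKa) = 10^(7.59 − 7.44) = 1.413; fraction as HOCl = 1/(1 + 1.413) = 0.4145.
Free chlorine required for 1.68 ppm HOCl: 1.68 / 0.4145 = 4.053 ppm.
FC to add: 4.053 − 0.5 = 3.553 mg/L as Cl₂.
Cl₂ equivalent: 3.553 mg/L × 326,000 L = 1158 g.
Product at 14.1% available Cl: 1158 / 0.141 = 8215 g.
Volume: 8215 g ÷ 1.18 g/mL = 6962 mL.

6.96 L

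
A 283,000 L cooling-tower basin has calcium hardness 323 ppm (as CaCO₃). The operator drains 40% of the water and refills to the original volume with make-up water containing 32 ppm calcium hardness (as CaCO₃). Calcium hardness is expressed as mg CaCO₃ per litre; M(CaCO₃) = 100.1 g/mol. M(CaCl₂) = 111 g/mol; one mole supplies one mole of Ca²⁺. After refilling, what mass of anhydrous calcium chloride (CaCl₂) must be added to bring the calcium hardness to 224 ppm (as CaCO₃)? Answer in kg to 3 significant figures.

After draining 40% and refilling: 323 × 0.60 + 32 × 0.40 = 206.6 ppm.
Deficit to target: 224 − 206.6 = 17.4 mg/L.
As CaCO₃: 17.4 mg/L × 283,000 L = 4924 g; ÷ 100.1 = 49.19 mol Ca²⁺.
Mass: 49.19 × 111 = 5460 g.

5.46 kg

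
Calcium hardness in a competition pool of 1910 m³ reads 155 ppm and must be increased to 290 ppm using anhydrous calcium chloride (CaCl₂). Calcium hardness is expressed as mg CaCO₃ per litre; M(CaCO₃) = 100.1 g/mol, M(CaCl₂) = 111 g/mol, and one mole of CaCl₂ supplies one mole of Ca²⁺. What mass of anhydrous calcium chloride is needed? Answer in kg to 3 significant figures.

286 kg

Volume: 1910 m³ = 1,910,000 L.
Hardness to add: (290 − 155) = 135 mg/L as CaCO₃ × 1,910,000 L = 257,800 g as CaCO₃.
Moles of Ca²⁺ (1 mol Ca²⁺ ≡ 1 mol CaCO₃): 257,800 / 100.1 g/mol = 2576 mol.
Mass of CaCl₂: 2576 × 111 = 285,900 g.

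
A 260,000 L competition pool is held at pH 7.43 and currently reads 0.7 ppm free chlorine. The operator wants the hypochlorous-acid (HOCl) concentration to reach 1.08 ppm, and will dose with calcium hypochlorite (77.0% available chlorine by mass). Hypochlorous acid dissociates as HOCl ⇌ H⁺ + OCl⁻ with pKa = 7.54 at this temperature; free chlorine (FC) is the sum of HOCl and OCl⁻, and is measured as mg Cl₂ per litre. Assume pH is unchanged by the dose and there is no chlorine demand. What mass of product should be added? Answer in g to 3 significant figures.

[OCl⁻]/[HOCl] = 10^(pH − pKa) = 10^(7.43 − 7.54) = 0.7762; fraction as HOCl = 1/(1 + 0.7762) = 0.563.
Free chlorine required for 1.08 ppm HOCl: 1.08 / 0.563 = 1.918 ppm.
FC to add: 1.918 − 0.7 = 1.218 mg/L as Cl₂.
Cl₂ equivalent: 1.218 mg/L × 260,000 L = 316.8 g.
Product at 77.0% available Cl: 316.8 / 0.77 = 411.4 g.

411 g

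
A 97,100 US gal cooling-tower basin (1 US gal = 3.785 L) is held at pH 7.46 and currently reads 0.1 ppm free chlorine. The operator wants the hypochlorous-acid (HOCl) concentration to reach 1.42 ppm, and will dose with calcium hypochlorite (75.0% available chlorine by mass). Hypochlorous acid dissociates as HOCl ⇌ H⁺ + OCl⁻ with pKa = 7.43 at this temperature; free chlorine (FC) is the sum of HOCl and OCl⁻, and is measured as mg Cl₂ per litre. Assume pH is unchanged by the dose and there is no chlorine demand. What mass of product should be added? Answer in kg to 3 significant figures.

1.39 kg

Volume: 97,100 US gal × 3.785 L/gal = 367,524 L.
[OCl⁻]/[HOCl] = 10^(pH − pKa) = 10^(7.46 − 7.43) = 1.072; fraction as HOCl = 1/(1 + 1.072) = 0.4827.
Free chlorine required for 1.42 ppm HOCl: 1.42 / 0.4827 = 2.942 ppm.
FC to add: 2.942 − 0.1 = 2.842 mg/L as Cl₂.
Cl₂ equivalent: 2.842 mg/L × 367,524 L = 1044 g.
Product at 75.0% available Cl: 1044 / 0.75 = 1392 g.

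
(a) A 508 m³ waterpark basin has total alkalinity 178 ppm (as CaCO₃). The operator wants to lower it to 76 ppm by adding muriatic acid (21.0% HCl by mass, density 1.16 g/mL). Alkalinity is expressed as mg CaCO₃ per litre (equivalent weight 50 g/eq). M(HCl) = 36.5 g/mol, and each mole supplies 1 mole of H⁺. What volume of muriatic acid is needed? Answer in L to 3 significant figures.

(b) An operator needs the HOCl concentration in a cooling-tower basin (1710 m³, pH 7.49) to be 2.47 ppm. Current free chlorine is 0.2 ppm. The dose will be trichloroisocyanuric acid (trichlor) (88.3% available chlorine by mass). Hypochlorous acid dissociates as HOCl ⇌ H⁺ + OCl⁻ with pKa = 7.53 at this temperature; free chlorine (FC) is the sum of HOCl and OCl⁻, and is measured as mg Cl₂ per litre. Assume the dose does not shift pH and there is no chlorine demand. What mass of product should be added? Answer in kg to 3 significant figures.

(a) Volume: 508 m³ = 508,000 L.
(a) Alkalinity to neutralize: (178 − 76) = 102 mg/L as CaCO₃ × 508,000 L = 51,820 g as CaCO₃.
(a) Equivalents of H⁺ required: 51,820 ÷ 50 g/eq = 1036 eq = 1036 mol HCl.
(a) Mass of HCl: 1036 × 36.5 = 37,830 g.
(a) Mass of 21.0% solution: 37,830 / 0.21 = 180,100 g.
(a) Volume: 180,100 g ÷ 1.16 g/mL = 155,300 mL.

(b) Volume: 1710 m³ = 1,710,000 L.
(b) [OCl⁻]/[HOCl] = 10^(pH − pKa) = 10^(7.49 − 7.53) = 0.912; fraction as HOCl = 1/(1 + 0.912) = 0.523.
(b) Free chlorine required for 2.47 ppm HOCl: 2.47 / 0.523 = 4.723 ppm.
(b) FC to add: 4.723 − 0.2 = 4.523 mg/L as Cl₂.
(b) Cl₂ equivalent: 4.523 mg/L × 1,710,000 L = 7734 g.
(b) Product at 88.3% available Cl: 7734 / 0.883 = 8759 g.

(a) 155 L; (b) 8.76 kg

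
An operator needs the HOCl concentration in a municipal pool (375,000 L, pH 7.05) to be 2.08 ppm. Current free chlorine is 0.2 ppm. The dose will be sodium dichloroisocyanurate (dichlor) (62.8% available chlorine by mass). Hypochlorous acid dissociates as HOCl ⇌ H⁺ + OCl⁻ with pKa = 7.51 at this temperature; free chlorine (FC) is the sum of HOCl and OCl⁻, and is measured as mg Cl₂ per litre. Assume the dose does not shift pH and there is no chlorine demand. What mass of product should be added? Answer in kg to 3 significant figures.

1.55 kg

[OCl⁻]/[HOCl] = 10^(pH − pKa) = 10^(7.05 − 7.51) = 0.3467; fraction as HOCl = 1/(1 + 0.3467) = 0.7425.
Free chlorine required for 2.08 ppm HOCl: 2.08 / 0.7425 = 2.801 ppm.
FC to add: 2.801 − 0.2 = 2.601 mg/L as Cl₂.
Cl₂ equivalent: 2.601 mg/L × 375,000 L = 975.5 g.
Product at 62.8% available Cl: 975.5 / 0.628 = 1553 g.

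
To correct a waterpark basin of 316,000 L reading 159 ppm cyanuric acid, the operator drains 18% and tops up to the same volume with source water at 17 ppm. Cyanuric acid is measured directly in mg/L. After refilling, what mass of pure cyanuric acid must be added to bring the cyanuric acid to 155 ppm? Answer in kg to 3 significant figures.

6.81 kg

After draining 18% and refilling: 159 × 0.82 + 17 × 0.18 = 133.44 ppm.
Deficit to target: 155 − 133.44 = 21.56 mg/L.
Mass: 21.56 mg/L × 316,000 L = 6813 g cyanuric acid.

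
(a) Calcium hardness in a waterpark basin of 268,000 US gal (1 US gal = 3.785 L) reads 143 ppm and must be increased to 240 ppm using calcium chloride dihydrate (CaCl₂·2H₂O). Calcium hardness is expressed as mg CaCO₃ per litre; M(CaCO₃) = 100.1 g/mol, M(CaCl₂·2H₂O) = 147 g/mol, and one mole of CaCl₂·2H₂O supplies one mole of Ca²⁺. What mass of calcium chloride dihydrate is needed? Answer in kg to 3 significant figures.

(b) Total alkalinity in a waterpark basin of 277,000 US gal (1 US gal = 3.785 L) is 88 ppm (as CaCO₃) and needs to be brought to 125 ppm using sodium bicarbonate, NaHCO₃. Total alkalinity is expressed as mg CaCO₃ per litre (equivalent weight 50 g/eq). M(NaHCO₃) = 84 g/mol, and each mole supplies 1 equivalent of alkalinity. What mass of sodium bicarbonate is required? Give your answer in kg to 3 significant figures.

(a) 144 kg; (b) 65.2 kg

(a) Volume: 268,000 US gal × 3.785 L/gal = 1,014,380 L.
(a) Hardness to add: (240 − 143) = 97 mg/L as CaCO₃ × 1,014,380 L = 98,390 g as CaCO₃.
(a) Moles of Ca²⁺ (1 mol Ca²⁺ ≡ 1 mol CaCO₃): 98,390 / 100.1 g/mol = 983 mol.
(a) Mass of CaCl₂·2H₂O: 983 × 147 = 144,500 g.

(b) Volume: 277,000 US gal × 3.785 L/gal = 1,048,445 L.
(b) Alkalinity to add: (125 − 88) = 37 mg/L as CaCO₃ × 1,048,445 L = 38,790 g as CaCO₃.
(b) Equivalents: 38,790 g ÷ 50 g/eq = 775.8 eq.
(b) NaHCO₃ supplies 1 eq per mole → 775.8 mol.
(b) Mass: 775.8 mol × 84 g/mol = 65,170 g.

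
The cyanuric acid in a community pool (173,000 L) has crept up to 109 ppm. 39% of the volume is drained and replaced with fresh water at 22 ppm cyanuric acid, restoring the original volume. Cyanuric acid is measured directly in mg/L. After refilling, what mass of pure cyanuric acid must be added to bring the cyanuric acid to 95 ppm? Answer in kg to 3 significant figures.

After draining 39% and refilling: 109 × 0.61 + 22 × 0.39 = 75.07 ppm.
Deficit to target: 95 − 75.07 = 19.93 mg/L.
Mass: 19.93 mg/L × 173,000 L = 3448 g cyanuric acid.

3.45 kg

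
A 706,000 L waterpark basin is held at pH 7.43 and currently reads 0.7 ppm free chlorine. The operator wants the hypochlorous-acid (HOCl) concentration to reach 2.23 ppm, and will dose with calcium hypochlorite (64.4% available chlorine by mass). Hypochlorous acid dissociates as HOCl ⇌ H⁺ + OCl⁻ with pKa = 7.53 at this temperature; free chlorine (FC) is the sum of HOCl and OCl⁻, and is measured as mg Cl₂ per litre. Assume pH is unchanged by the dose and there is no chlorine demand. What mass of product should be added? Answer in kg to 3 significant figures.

3.62 kg

[OCl⁻]/[HOCl] = 10^(pH − pKa) = 10^(7.43 − 7.53) = 0.7943; fraction as HOCl = 1/(1 + 0.7943) = 0.5573.
Free chlorine required for 2.23 ppm HOCl: 2.23 / 0.5573 = 4.001 ppm.
FC to add: 4.001 − 0.7 = 3.301 mg/L as Cl₂.
Cl₂ equivalent: 3.301 mg/L × 706,000 L = 2331 g.
Product at 64.4% available Cl: 2331 / 0.644 = 3619 g.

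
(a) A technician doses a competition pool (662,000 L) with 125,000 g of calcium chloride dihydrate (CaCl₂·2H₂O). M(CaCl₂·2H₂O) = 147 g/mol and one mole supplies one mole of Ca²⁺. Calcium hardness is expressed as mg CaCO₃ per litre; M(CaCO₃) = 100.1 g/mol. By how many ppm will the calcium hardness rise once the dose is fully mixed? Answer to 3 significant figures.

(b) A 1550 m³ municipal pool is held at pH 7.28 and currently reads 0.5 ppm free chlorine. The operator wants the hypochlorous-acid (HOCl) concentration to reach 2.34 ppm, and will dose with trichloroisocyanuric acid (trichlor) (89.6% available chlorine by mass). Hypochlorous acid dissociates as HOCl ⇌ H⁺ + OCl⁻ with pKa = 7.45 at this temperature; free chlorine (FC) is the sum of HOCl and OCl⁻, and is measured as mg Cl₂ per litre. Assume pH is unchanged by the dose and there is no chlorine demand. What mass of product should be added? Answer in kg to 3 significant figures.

(a) 129 ppm; (b) 5.92 kg

(a) Moles of Ca²⁺: 125,000 g ÷ 147 g/mol = 850.3 mol.
(a) As CaCO₃: 850.3 mol × 100.1 g/mol = 85,120 g.
(a) Rise: 85,120 g / 662,000 L × 1000 = 128.6 mg/L.

(b) Volume: 1550 m³ = 1,550,000 L.
(b) [OCl⁻]/[HOCl] = 10^(pH − pKa) = 10^(7.28 − 7.45) = 0.6761; fraction as HOCl = 1/(1 + 0.6761) = 0.5966.
(b) Free chlorine required for 2.34 ppm HOCl: 2.34 / 0.5966 = 3.922 ppm.
(b) FC to add: 3.922 − 0.5 = 3.422 mg/L as Cl₂.
(b) Cl₂ equivalent: 3.422 mg/L × 1,550,000 L = 5304 g.
(b) Product at 89.6% available Cl: 5304 / 0.896 = 5920 g.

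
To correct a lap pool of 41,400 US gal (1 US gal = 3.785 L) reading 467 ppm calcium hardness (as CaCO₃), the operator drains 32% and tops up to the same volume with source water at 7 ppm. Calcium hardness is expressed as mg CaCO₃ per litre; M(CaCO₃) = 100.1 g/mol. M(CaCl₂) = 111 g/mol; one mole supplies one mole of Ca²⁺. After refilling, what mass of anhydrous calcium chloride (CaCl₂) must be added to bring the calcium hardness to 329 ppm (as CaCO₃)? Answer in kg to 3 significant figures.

1.60 kg

Volume: 41,400 US gal × 3.785 L/gal = 156,699 L.
After draining 32% and refilling: 467 × 0.68 + 7 × 0.32 = 319.8 ppm.
Deficit to target: 329 − 319.8 = 9.2 mg/L.
As CaCO₃: 9.2 mg/L × 156,699 L = 1442 g; ÷ 100.1 = 14.4 mol Ca²⁺.
Mass: 14.4 × 111 = 1599 g.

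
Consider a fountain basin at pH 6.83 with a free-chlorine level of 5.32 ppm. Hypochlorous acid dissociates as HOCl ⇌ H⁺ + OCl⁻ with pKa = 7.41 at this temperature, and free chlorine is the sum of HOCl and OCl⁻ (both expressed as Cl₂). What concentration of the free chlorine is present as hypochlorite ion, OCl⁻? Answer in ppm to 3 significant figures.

[OCl⁻]/[HOCl] = 10^(pH − pKa) = 10^(6.83 − 7.41) = 10^-0.58 = 0.263.
Fraction as HOCl = 1 / (1 + 0.263) = 0.7917.
OCl⁻ = (1 − 0.7917) × 5.32 ppm = 1.108 ppm.

1.11 ppm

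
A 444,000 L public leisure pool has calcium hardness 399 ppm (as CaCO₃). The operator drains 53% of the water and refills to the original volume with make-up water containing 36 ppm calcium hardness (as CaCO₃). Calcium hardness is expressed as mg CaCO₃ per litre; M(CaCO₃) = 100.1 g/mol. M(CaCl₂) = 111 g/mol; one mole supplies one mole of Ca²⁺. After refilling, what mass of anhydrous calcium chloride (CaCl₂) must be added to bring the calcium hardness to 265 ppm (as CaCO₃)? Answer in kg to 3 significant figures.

28.7 kg

After draining 53% and refilling: 399 × 0.47 + 36 × 0.53 = 206.61 ppm.
Deficit to target: 265 − 206.61 = 58.39 mg/L.
As CaCO₃: 58.39 mg/L × 444,000 L = 25,930 g; ÷ 100.1 = 259 mol Ca²⁺.
Mass: 259 × 111 = 28,750 g.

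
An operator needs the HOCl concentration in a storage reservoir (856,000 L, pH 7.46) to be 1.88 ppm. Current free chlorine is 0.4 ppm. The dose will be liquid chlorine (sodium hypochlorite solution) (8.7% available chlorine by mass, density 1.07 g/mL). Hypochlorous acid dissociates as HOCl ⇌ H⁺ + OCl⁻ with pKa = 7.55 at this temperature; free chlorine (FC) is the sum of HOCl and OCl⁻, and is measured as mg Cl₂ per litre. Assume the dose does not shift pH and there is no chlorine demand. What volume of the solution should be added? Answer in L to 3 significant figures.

27.7 L

[OCl⁻]/[HOCl] = 10^(pH − pKa) = 10^(7.46 − 7.55) = 0.8128; fraction as HOCl = 1/(1 + 0.8128) = 0.5516.
Free chlorine required for 1.88 ppm HOCl: 1.88 / 0.5516 = 3.408 ppm.
FC to add: 3.408 − 0.4 = 3.008 mg/L as Cl₂.
Cl₂ equivalent: 3.008 mg/L × 856,000 L = 2575 g.
Product at 8.7% available Cl: 2575 / 0.087 = 29,600 g.
Volume: 29,600 g ÷ 1.07 g/mL = 27,660 mL.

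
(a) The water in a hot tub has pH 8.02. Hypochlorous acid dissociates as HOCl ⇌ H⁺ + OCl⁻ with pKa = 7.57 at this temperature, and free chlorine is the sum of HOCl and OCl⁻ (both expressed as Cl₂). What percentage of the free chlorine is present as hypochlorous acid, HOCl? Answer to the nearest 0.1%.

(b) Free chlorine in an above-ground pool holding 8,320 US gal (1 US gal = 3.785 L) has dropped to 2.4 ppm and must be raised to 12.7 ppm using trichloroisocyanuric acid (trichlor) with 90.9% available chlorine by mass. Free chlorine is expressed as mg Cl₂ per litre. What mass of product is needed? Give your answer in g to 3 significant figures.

(a) 26.2%; (b) 357 g

(a) [OCl⁻]/[HOCl] = 10^(pH − pKa) = 10^(8.02 − 7.57) = 10^0.45 = 2.818.
(a) Fraction as HOCl = 1 / (1 + 2.818) = 0.2619.

(b) Volume: 8,320 US gal × 3.785 L/gal = 31,491 L.
(b) Chlorine deficit: 12.7 − 2.4 = 10.3 ppm = 10.3 mg/L as Cl₂.
(b) Cl₂ equivalent needed: 10.3 mg/L × 31,491 L = 324,400 mg = 324.4 g.
(b) Product at 90.9% available chlorine: 324.4 / 0.909 = 356.8 g.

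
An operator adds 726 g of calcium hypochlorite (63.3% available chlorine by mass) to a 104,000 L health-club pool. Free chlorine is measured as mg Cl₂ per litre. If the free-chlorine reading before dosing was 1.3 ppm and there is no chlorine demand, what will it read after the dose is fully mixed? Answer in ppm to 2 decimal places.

5.72 ppm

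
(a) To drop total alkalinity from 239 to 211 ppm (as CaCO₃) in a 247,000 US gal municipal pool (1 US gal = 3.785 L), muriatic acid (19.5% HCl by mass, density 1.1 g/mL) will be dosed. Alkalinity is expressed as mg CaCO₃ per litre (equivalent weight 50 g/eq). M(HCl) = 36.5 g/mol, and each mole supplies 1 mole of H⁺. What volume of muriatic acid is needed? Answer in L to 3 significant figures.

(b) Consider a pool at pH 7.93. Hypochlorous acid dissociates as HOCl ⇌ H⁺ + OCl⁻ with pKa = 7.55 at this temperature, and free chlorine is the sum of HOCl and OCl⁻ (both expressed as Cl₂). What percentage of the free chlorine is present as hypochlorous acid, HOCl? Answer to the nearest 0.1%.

(a) Volume: 247,000 US gal × 3.785 L/gal = 934,895 L.
(a) Alkalinity to neutralize: (239 − 211) = 28 mg/L as CaCO₃ × 934,895 L = 26,180 g as CaCO₃.
(a) Equivalents of H⁺ required: 26,180 ÷ 50 g/eq = 523.5 eq = 523.5 mol HCl.
(a) Mass of HCl: 523.5 × 36.5 = 19,110 g.
(a) Mass of 19.5% solution: 19,110 / 0.195 = 98,000 g.
(a) Volume: 98,000 g ÷ 1.1 g/mL = 89,090 mL.

(b) [OCl⁻]/[HOCl] = 10^(pH − pKa) = 10^(7.93 − 7.55) = 10^0.38 = 2.399.
(b) Fraction as HOCl = 1 / (1 + 2.399) = 0.2942.

(a) 89.1 L; (b) 29.4%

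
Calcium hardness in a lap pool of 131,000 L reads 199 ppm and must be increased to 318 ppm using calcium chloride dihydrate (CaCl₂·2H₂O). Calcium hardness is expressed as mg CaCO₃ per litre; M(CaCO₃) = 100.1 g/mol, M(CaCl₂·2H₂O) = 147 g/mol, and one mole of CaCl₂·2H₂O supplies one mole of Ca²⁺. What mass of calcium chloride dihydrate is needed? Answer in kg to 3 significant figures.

22.9 kg

Hardness to add: (318 − 199) = 119 mg/L as CaCO₃ × 131,000 L = 15,590 g as CaCO₃.
Moles of Ca²⁺ (1 mol Ca²⁺ ≡ 1 mol CaCO₃): 15,590 / 100.1 g/mol = 155.7 mol.
Mass of CaCl₂·2H₂O: 155.7 × 147 = 22,890 g.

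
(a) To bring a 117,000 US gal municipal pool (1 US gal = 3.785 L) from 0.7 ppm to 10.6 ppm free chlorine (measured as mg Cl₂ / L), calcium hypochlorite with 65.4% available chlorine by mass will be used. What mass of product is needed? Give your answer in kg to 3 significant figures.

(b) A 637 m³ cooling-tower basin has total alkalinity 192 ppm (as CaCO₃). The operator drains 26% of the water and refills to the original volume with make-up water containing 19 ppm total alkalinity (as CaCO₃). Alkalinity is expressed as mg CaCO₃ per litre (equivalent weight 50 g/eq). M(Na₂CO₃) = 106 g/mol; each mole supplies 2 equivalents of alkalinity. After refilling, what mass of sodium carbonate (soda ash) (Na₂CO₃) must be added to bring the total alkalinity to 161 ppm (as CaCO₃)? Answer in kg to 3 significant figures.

(a) Volume: 117,000 US gal × 3.785 L/gal = 442,845 L.
(a) Chlorine deficit: 10.6 − 0.7 = 9.9 ppm = 9.9 mg/L as Cl₂.
(a) Cl₂ equivalent needed: 9.9 mg/L × 442,845 L = 4,384,000 mg = 4384 g.
(a) Product at 65.4% available chlorine: 4384 / 0.654 = 6704 g.

(b) Volume: 637 m³ = 637,000 L.
(b) After draining 26% and refilling: 192 × 0.74 + 19 × 0.26 = 147.02 ppm.
(b) Deficit to target: 161 − 147.02 = 13.98 mg/L.
(b) As CaCO₃: 13.98 mg/L × 637,000 L = 8905 g; ÷ 50 g/eq ÷ 2 = 89.05 mol Na₂CO₃.
(b) Mass: 89.05 × 106 = 9440 g.

(a) 6.70 kg; (b) 9.44 kg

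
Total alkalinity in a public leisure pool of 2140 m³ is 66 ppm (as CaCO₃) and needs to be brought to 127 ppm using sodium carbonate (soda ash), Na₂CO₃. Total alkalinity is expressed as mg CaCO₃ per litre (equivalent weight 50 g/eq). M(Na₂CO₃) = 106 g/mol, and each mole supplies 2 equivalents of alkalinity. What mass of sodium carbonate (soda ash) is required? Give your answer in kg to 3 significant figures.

Volume: 2140 m³ = 2,140,000 L.
Alkalinity to add: (127 − 66) = 61 mg/L as CaCO₃ × 2,140,000 L = 130,500 g as CaCO₃.
Equivalents: 130,500 g ÷ 50 g/eq = 2611 eq.
Each mole of Na₂CO₃ supplies 2 eq, so 2611 / 2 = 1305 mol.
Mass: 1305 mol × 106 g/mol = 138,400 g.

138 kg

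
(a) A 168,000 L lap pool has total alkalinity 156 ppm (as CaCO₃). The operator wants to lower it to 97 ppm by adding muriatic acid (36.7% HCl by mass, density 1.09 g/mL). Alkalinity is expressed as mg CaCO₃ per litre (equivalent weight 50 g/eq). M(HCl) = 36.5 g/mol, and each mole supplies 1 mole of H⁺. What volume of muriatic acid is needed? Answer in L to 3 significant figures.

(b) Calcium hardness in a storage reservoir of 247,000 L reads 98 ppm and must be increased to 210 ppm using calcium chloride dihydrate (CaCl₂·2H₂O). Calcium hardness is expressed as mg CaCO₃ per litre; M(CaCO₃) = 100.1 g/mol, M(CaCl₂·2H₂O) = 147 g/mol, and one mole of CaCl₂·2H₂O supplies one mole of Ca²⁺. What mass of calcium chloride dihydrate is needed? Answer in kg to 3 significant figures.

(a) Alkalinity to neutralize: (156 − 97) = 59 mg/L as CaCO₃ × 168,000 L = 9912 g as CaCO₃.
(a) Equivalents of H⁺ required: 9912 ÷ 50 g/eq = 198.2 eq = 198.2 mol HCl.
(a) Mass of HCl: 198.2 × 36.5 = 7236 g.
(a) Mass of 36.7% solution: 7236 / 0.367 = 19,720 g.
(a) Volume: 19,720 g ÷ 1.09 g/mL = 18,090 mL.

(b) Hardness to add: (210 − 98) = 112 mg/L as CaCO₃ × 247,000 L = 27,660 g as CaCO₃.
(b) Moles of Ca²⁺ (1 mol Ca²⁺ ≡ 1 mol CaCO₃): 27,660 / 100.1 g/mol = 276.4 mol.
(b) Mass of CaCl₂·2H₂O: 276.4 × 147 = 40,630 g.

(a) 18.1 L; (b) 40.6 kg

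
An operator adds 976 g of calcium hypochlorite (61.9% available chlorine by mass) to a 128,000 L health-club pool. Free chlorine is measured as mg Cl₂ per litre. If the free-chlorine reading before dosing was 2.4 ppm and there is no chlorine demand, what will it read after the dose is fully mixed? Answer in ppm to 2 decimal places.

Available chlorine delivered: 976 g × 0.619 = 604.1 g as Cl₂.
Concentration rise: 604.1 g / 128,000 L = 4.72 mg/L = 4.72 ppm.
Final FC: 2.4 + 4.72 = 7.12 ppm.

7.12 ppm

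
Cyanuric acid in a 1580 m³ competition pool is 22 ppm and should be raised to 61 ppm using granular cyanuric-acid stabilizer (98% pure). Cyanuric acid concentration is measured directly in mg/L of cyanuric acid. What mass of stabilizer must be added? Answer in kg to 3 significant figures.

62.9 kg

Volume: 1580 m³ = 1,580,000 L.
CYA to add: (61 − 22) = 39 mg/L × 1,580,000 L = 61,620 g cyanuric acid.
At 98% purity: 61,620 / 0.98 = 62,880 g product.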